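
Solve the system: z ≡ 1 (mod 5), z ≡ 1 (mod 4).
M = 5 × 4 = 20. M₁ = 4, y₁ ≡ 4 (mod 5). M₂ = 5, y₂ ≡ 1 (mod 4). z = 1×4×4 + 1×5×1 ≡ 1 (mod 20)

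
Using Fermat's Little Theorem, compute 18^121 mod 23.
By Fermat: 18^{22} ≡ 1 mod 23. 121 = 5×22 + 11. So 18^{121} ≡ 18^{11} ≡ 1 mod 23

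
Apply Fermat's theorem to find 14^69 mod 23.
By Fermat: 14^{22} ≡ 1 mod 23. 69 = 3×22 + 3. So 14^{69} ≡ 14^{3} ≡ 7 mod 23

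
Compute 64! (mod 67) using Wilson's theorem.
(66)! = (64)! × (65) × (66) ≡ -1 (mod 67). So (64)! ≡ -1 × [(66)(65)]^(-1) ≡ 33 (mod 67)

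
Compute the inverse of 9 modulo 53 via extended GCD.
Extended GCD: 9(6) + 53(-1) = 1. So 9^(-1) ≡ 6 mod 53. Verify: 9 × 6 = 54 ≡ 1 mod 53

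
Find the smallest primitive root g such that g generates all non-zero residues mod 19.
g = 2. Powers: [2, 4, 8, 16, 13, 7, 14, 9, 18, ...] generates all 18 non-zero residues.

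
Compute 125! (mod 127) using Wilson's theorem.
(126)! = (125)! × (126) ≡ -1 (mod 127). So (125)! ≡ -1 × (126)^(-1) ≡ (-1)×(-1) = 1 (mod 127)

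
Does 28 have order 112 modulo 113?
28^{7} ≡ 1 (mod 113) and 7 < 112, so ord_113(28) = 7 ≠ 112 and 28 is not a primitive root.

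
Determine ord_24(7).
Powers of 7 mod 24: 7^1≡7, 7^2≡1. Order = 2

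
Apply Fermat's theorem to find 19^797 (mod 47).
By Fermat: 19^{46} ≡ 1 (mod 47). 797 ≡ 15 (mod 46). So 19^{797} ≡ 19^{15} ≡ 39 (mod 47)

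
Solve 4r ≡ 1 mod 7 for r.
Since 7 is prime, by Fermat 4^(-1) ≡ 4^{5} ≡ 2 mod 7. Verify: 4 × 2 = 8 ≡ 1 mod 7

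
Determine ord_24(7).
Powers of 7 mod 24: 7^1≡7, 7^2≡1. So the order of 7 is 2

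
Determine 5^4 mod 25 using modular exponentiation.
5^{4} = 625 ≡ 0 (mod 25)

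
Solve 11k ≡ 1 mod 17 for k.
Since 17 is prime, by Fermat 11^(-1) ≡ 11^{15} ≡ 14 mod 17. Verify: 11 × 14 = 154 ≡ 1 mod 17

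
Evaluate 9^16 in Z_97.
By repeated squaring mod 97: 9^{1}≡9, 9^{2}≡81, 9^{4}≡62, 9^{8}≡61, 9^{16}≡35. So 9^{16} ≡ 35 mod 97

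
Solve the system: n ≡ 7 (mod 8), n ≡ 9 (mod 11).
M = 8 × 11 = 88. M₁ = 11, y₁ ≡ 3 (mod 8). M₂ = 8, y₂ ≡ 7 (mod 11). n = 7×11×3 + 9×8×7 ≡ 31 (mod 88)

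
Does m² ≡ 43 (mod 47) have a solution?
By Euler's criterion: 43^{23} ≡ 46 (mod 47). Since this equals -1 (≡ 46), 43 is not a QR.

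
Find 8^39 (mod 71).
By repeated squaring (mod 71): 8^{1}≡8, 8^{2}≡64, 8^{4}≡49, 8^{8}≡58, 8^{16}≡27, 8^{32}≡19. Then 8^{39} = 8^{32+4+2+1} ≡ 19 × 49 × 64 × 8 ≡ 49 (mod 71)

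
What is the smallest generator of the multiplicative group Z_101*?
g = 2. For each prime q|100: 2^{50}≡100, 2^{20}≡95, none ≡ 1, so ord_101(2) = 100 and 2 is a primitive root.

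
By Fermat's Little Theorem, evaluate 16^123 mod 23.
By Fermat: 16^{22} ≡ 1 (mod 23). 123 = 5×22 + 13. So 16^{123} ≡ 16^{13} ≡ 3 (mod 23)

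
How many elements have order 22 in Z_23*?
A prime p has φ(p-1) primitive roots; here φ(22) = 10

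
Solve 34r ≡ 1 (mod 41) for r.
Since 41 is prime, by Fermat 34^(-1) ≡ 34^{39} ≡ 35 (mod 41). Verify: 34 × 35 = 1190 ≡ 1 (mod 41)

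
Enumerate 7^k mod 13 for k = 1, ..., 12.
7^1, 7^2, ..., 7^{12} mod 13: [7, 10, 5, 9, 11, 12, 6, 3, 8, 4, 2, 1]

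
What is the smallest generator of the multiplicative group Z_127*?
g = 3. For each prime q|126: 3^{63}≡126, 3^{42}≡107, 3^{18}≡4, none ≡ 1, so ord_127(3) = 126 and 3 is a primitive root.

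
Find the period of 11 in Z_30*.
Powers of 11 mod 30: 11^1≡11, 11^2≡1. Order = 2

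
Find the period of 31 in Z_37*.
Powers of 31 mod 37: 31^1≡31, 31^2≡36, 31^3≡6, 31^4≡1. Order = 4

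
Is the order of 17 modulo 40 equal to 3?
Powers of 17 mod 40: 17^1≡17, 17^2≡9, 17^3≡33, 17^4≡1. 17^3≡33≢1, so ord ≠ 3. No, the actual order is 4.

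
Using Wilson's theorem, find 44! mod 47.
(46)! = (44)! × (45) × (46) ≡ -1 (mod 47). So (44)! ≡ -1 × [(46)(45)]^(-1) ≡ 23 (mod 47)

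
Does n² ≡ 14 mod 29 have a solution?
By Euler's criterion: 14^{14} ≡ 28 mod 29. Since this equals -1 (≡ 28), 14 is not a QR.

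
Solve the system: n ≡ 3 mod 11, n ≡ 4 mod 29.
M = 11 × 29 = 319. M₁ = 29, y₁ ≡ 8 mod 11. M₂ = 11, y₂ ≡ 8 mod 29. n = 3×29×8 + 4×11×8 ≡ 91 mod 319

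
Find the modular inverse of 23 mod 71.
Since 71 is prime, by Fermat 23^(-1) ≡ 23^{69} ≡ 34 mod 71. Verify: 23 × 34 = 782 ≡ 1 mod 71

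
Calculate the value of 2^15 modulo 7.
Using Fermat: 2^{6} ≡ 1 mod 7. 15 ≡ 3 mod 6. So 2^{15} ≡ 2^{3} ≡ 1 mod 7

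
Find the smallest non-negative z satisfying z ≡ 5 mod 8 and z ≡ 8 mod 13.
M = 8 × 13 = 104. M₁ = 13, y₁ ≡ 5 mod 8. M₂ = 8, y₂ ≡ 5 mod 13. z = 5×13×5 + 8×8×5 ≡ 21 mod 104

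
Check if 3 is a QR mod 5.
By Euler's criterion: 3^{2} ≡ 4 mod 5. Since this equals -1 (≡ 4), 3 is not a QR.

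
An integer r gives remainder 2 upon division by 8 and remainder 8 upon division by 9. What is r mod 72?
M = 8 × 9 = 72. M₁ = 9, y₁ ≡ 1 mod 8. M₂ = 8, y₂ ≡ 8 mod 9. r = 2×9×1 + 8×8×8 ≡ 26 mod 72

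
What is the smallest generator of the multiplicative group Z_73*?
g = 5. Powers: [5, 25, 52, 41, 59, 3, ...] generates all 72 non-zero residues.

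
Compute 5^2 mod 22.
5^{2} = 25 ≡ 3 (mod 22)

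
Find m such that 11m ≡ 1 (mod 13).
Since 13 is prime, by Fermat 11^(-1) ≡ 11^{11} ≡ 6 (mod 13). Verify: 11 × 6 = 66 ≡ 1 (mod 13)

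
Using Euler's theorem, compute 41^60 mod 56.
By Euler: 41^{24} ≡ 1 (mod 56) since gcd(41, 56) = 1. 60 = 2×24 + 12. So 41^{60} ≡ 41^{12} ≡ 1 (mod 56)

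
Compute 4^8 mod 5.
Using Fermat: 4^{4} ≡ 1 mod 5. 8 ≡ 0 mod 4. So 4^{8} ≡ 4^{0} ≡ 1 mod 5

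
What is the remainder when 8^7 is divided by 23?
By repeated squaring (mod 23): 8^{1}≡8, 8^{2}≡18, 8^{4}≡2. Then 8^{7} = 8^{4+2+1} ≡ 2 × 18 × 8 ≡ 12 (mod 23)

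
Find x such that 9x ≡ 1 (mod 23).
Since 23 is prime, by Fermat 9^(-1) ≡ 9^{21} ≡ 18 (mod 23). Verify: 9 × 18 = 162 ≡ 1 (mod 23)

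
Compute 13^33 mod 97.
By repeated squaring mod 97: 13^{1}≡13, 13^{2}≡72, 13^{4}≡43, 13^{8}≡6, 13^{16}≡36, 13^{32}≡35. Then 13^{33} = 13^{32+1} ≡ 35 × 13 ≡ 67 mod 97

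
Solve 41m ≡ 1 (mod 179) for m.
Since 179 is prime, by Fermat 41^(-1) ≡ 41^{177} ≡ 131 (mod 179). Verify: 41 × 131 = 5371 ≡ 1 (mod 179)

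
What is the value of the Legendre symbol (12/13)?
(12/13) = 12^{6} mod 13 = 1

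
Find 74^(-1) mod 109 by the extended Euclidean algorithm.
Extended GCD: 74(28) + 109(-19) = 1. So 74^(-1) ≡ 28 mod 109. Verify: 74 × 28 = 2072 ≡ 1 mod 109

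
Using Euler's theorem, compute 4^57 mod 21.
By Euler: 4^{12} ≡ 1 mod 21 since gcd(4, 21) = 1. 57 = 4×12 + 9. So 4^{57} ≡ 4^{9} ≡ 1 mod 21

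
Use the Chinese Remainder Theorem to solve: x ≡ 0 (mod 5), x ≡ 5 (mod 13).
M = 5 × 13 = 65. M₁ = 13, y₁ ≡ 2 (mod 5). M₂ = 5, y₂ ≡ 8 (mod 13). x = 0×13×2 + 5×5×8 ≡ 5 (mod 65)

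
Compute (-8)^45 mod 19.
Using Fermat: (-8)^{18} ≡ 1 mod 19. 45 ≡ 9 mod 18. So (-8)^{45} ≡ (-8)^{9} ≡ 1 mod 19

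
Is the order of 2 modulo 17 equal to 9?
Powers of 2 mod 17: 2^1≡2, 2^2≡4, 2^3≡8, 2^4≡16, 2^5≡15, 2^6≡13, 2^7≡9, 2^8≡1. Already 2^8≡1, so the order is 8 < 9. No, the actual order is 8.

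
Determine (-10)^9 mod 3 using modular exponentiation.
Using Fermat: (-10)^{2} ≡ 1 mod 3. 9 ≡ 1 mod 2. So (-10)^{9} ≡ (-10)^{1} ≡ 2 mod 3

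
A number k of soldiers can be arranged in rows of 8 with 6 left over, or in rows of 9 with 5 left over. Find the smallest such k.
M = 8 × 9 = 72. M₁ = 9, y₁ ≡ 1 (mod 8). M₂ = 8, y₂ ≡ 8 (mod 9). k = 6×9×1 + 5×8×8 ≡ 14 (mod 72)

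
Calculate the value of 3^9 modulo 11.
By repeated squaring mod 11: 3^{1}≡3, 3^{2}≡9, 3^{4}≡4, 3^{8}≡5. Then 3^{9} = 3^{8+1} ≡ 5 × 3 ≡ 4 mod 11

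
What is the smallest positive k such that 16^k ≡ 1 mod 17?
Powers of 16 mod 17: 16^1≡16, 16^2≡1. ord_17(16) = 2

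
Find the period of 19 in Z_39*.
Powers of 19 mod 39: 19^1≡19, 19^2≡10, 19^3≡34, 19^4≡22, 19^5≡28, 19^6≡25, 19^7≡7, 19^8≡16, 19^9≡31, 19^10≡4, 19^11≡37, 19^12≡1. ord_39(19) = 12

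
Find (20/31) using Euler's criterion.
(20/31) = 20^{15} mod 31 = 1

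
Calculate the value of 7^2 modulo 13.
7^{2} = 49 ≡ 10 (mod 13)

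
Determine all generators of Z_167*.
There are φ(166) = 82 primitive roots mod 167: {5, 10, 13, 15, 17, 20, 23, 26, 30, 34, 35, 37, 39, 40, 41, 43, 45, 46, 51, 52, 53, 55, 59, 60, 67, 68, 69, 70, 71, 73, 74, 78, 79, 80, 82, 83, 86, 90, 91, 92, 95, 101, 102, 103, 104, 105, 106, 109, 110, 111, 113, 117, 118, 119, 120, 123, 125, 129, 131, 134, 135, 136, 138, 139, 140, 142, 143, 145, 146, 148, 149, 151, 153, 155, 156, 158, 159, 160, 161, 163, 164, 165}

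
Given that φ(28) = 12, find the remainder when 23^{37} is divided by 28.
By Euler: 23^{12} ≡ 1 mod 28 since gcd(23, 28) = 1. 37 = 3×12 + 1. So 23^{37} ≡ 23^{1} ≡ 23 mod 28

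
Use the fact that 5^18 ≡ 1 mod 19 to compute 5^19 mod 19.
By Fermat: 5^{18} ≡ 1 mod 19. So 5^{19} = 5^{18} · 5^{1} ≡ 5^{1} ≡ 5 mod 19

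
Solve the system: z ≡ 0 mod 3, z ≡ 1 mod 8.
M = 3 × 8 = 24. M₁ = 8, y₁ ≡ 2 mod 3. M₂ = 3, y₂ ≡ 3 mod 8. z = 0×8×2 + 1×3×3 ≡ 9 mod 24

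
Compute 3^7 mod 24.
By repeated squaring mod 24: 3^{1}≡3, 3^{2}≡9, 3^{4}≡9. Then 3^{7} = 3^{4+2+1} ≡ 9 × 9 × 3 ≡ 3 mod 24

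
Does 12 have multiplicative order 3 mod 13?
Powers of 12 mod 13: 12^1≡12, 12^2≡1. Already 12^2≡1, so the order is 2 < 3. No, the actual order is 2.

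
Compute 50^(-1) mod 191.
Since 191 is prime, by Fermat 50^(-1) ≡ 50^{189} ≡ 149 mod 191. Verify: 50 × 149 = 7450 ≡ 1 mod 191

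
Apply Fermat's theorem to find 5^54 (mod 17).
By Fermat: 5^{16} ≡ 1 (mod 17). 54 = 3×16 + 6. So 5^{54} ≡ 5^{6} ≡ 2 (mod 17)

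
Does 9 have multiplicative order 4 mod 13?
Powers of 9 mod 13: 9^1≡9, 9^2≡3, 9^3≡1. Already 9^3≡1, so the order is 3 < 4. No, the actual order is 3.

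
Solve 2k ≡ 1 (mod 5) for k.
Since 5 is prime, by Fermat 2^(-1) ≡ 2^{3} ≡ 3 (mod 5). Verify: 2 × 3 = 6 ≡ 1 (mod 5)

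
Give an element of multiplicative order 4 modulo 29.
12 has order 4 mod 29 since 12^{4} ≡ 1 (mod 29) and no smaller power works.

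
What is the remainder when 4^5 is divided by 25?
By repeated squaring mod 25: 4^{1}≡4, 4^{2}≡16, 4^{4}≡6. Then 4^{5} = 4^{4+1} ≡ 6 × 4 ≡ 24 mod 25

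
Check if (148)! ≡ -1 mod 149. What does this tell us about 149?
(148)! mod 149 = 148. Since this equals -1 mod 149, Wilson confirms 149 is prime.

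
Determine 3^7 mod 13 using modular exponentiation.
By repeated squaring (mod 13): 3^{1}≡3, 3^{2}≡9, 3^{4}≡3. Then 3^{7} = 3^{4+2+1} ≡ 3 × 9 × 3 ≡ 3 (mod 13)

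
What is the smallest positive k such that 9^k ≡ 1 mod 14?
Powers of 9 mod 14: 9^1≡9, 9^2≡11, 9^3≡1. ord_14(9) = 3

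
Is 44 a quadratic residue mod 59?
By Euler's criterion: 44^{29} ≡ 58 (mod 59). Since this equals -1 (≡ 58), 44 is not a QR.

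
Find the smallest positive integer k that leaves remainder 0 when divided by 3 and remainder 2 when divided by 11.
M = 3 × 11 = 33. M₁ = 11, y₁ ≡ 2 (mod 3). M₂ = 3, y₂ ≡ 4 (mod 11). k = 0×11×2 + 2×3×4 ≡ 24 (mod 33)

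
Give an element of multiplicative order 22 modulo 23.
5 has order 22 mod 23 since 5^{22} ≡ 1 (mod 23) and no smaller power works.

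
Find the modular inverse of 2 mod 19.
Since 19 is prime, by Fermat 2^(-1) ≡ 2^{17} ≡ 10 mod 19. Verify: 2 × 10 = 20 ≡ 1 mod 19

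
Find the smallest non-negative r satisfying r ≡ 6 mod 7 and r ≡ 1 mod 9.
M = 7 × 9 = 63. M₁ = 9, y₁ ≡ 4 mod 7. M₂ = 7, y₂ ≡ 4 mod 9. r = 6×9×4 + 1×7×4 ≡ 55 mod 63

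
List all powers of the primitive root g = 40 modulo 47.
40^1, 40^2, ..., 40^{46} mod 47: [40, 2, 33, 4, 19, 8, 38, 16, 29, 32, 11, 17, 22, 34, 44, 21, 41, 42, 35, 37, 23, 27, 46, 7, 45, 14, 43, 28, 39, 9, 31, 18, 15, 36, 30, 25, 13, 3, 26, 6, 5, 12, 10, 24, 20, 1]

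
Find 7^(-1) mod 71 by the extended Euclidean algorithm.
Extended GCD: 7(-10) + 71(1) = 1. So 7^(-1) ≡ -10 ≡ 61 mod 71. Verify: 7 × 61 = 427 ≡ 1 mod 71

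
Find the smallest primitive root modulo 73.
g = 5. Powers: [5, 25, 52, 41, 59, 3, 15, ...] generates all 72 non-zero residues.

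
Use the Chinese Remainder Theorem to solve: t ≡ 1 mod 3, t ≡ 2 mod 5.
M = 3 × 5 = 15. M₁ = 5, y₁ ≡ 2 mod 3. M₂ = 3, y₂ ≡ 2 mod 5. t = 1×5×2 + 2×3×2 ≡ 7 mod 15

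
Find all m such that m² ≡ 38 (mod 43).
The square roots of 38 mod 43 are 9 and 34. Verify: 9² = 81 ≡ 38 (mod 43)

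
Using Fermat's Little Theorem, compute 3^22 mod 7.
By Fermat: 3^{6} ≡ 1 (mod 7). 22 = 3×6 + 4. So 3^{22} ≡ 3^{4} ≡ 4 (mod 7)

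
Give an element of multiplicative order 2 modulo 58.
57 has order 2 mod 58 since 57^{2} ≡ 1 (mod 58) and no smaller power works.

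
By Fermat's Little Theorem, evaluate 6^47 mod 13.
By Fermat: 6^{12} ≡ 1 (mod 13). 47 = 3×12 + 11. So 6^{47} ≡ 6^{11} ≡ 11 (mod 13)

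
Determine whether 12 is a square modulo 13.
By Euler's criterion: 12^{6} ≡ 1 mod 13. Since this equals 1, 12 is a QR.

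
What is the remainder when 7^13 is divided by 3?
Using Fermat: 7^{2} ≡ 1 (mod 3). 13 ≡ 1 (mod 2). So 7^{13} ≡ 7^{1} ≡ 1 (mod 3)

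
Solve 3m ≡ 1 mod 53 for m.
Since 53 is prime, by Fermat 3^(-1) ≡ 3^{51} ≡ 18 mod 53. Verify: 3 × 18 = 54 ≡ 1 mod 53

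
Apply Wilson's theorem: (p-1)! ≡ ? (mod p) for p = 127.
By Wilson's theorem, (126)! ≡ -1 ≡ 126 mod 127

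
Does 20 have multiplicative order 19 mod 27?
Powers of 20 mod 27: 20^1≡20, 20^2≡22, 20^3≡8, 20^4≡25, 20^5≡14, 20^6≡10, 20^7≡11, 20^8≡4, 20^9≡26, 20^10≡7, 20^11≡5, 20^12≡19, 20^13≡2, 20^14≡13, 20^15≡17, 20^16≡16, 20^17≡23, 20^18≡1. Already 20^18≡1, so the order is 18 < 19. No, the actual order is 18.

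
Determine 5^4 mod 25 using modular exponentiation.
5^{4} = 625 ≡ 0 mod 25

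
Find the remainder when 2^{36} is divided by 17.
By Fermat: 2^{16} ≡ 1 mod 17. 36 = 2×16 + 4. So 2^{36} ≡ 2^{4} ≡ 16 mod 17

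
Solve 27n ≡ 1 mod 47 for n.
Since 47 is prime, by Fermat 27^(-1) ≡ 27^{45} ≡ 7 mod 47. Verify: 27 × 7 = 189 ≡ 1 mod 47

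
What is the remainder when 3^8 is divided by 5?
Using Fermat: 3^{4} ≡ 1 (mod 5). 8 ≡ 0 (mod 4). So 3^{8} ≡ 3^{0} ≡ 1 (mod 5)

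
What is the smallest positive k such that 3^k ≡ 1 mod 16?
Powers of 3 mod 16: 3^1≡3, 3^2≡9, 3^3≡11, 3^4≡1. So the order of 3 is 4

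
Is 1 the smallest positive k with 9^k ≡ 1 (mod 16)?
Powers of 9 mod 16: 9^1≡9, 9^2≡1. 9^1≡9≢1, so ord ≠ 1. No, the actual order is 2.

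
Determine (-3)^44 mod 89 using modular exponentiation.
By repeated squaring mod 89: (-3)^{1}≡86, (-3)^{2}≡9, (-3)^{4}≡81, (-3)^{8}≡64, (-3)^{16}≡2, (-3)^{32}≡4. Then (-3)^{44} = (-3)^{32+8+4} ≡ 4 × 64 × 81 ≡ 88 mod 89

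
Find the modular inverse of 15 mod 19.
Since 19 is prime, by Fermat 15^(-1) ≡ 15^{17} ≡ 14 (mod 19). Verify: 15 × 14 = 210 ≡ 1 (mod 19)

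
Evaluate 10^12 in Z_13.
Using Fermat: 10^{12} ≡ 1 mod 13. 12 ≡ 0 mod 12. So 10^{12} ≡ 10^{0} ≡ 1 mod 13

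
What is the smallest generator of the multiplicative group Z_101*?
g = 2. Powers: [2, 4, 8, 16, 32, 64, 27, 54, 7, ...] generates all 100 non-zero residues.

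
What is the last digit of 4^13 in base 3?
Using Fermat: 4^{2} ≡ 1 mod 3. 13 ≡ 1 mod 2. So 4^{13} ≡ 4^{1} ≡ 1 mod 3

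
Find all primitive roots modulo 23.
There are φ(22) = 10 primitive roots mod 23: {5, 7, 10, 11, 14, 15, 17, 19, 20, 21}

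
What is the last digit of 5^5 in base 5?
By repeated squaring mod 5: 5^{1}≡0, 5^{2}≡0, 5^{4}≡0. Then 5^{5} = 5^{4+1} ≡ 0 × 0 ≡ 0 mod 5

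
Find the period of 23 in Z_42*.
Powers of 23 mod 42: 23^1≡23, 23^2≡25, 23^3≡29, 23^4≡37, 23^5≡11, 23^6≡1. Order = 6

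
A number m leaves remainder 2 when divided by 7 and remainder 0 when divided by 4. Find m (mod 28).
M = 7 × 4 = 28. M₁ = 4, y₁ ≡ 2 (mod 7). M₂ = 7, y₂ ≡ 3 (mod 4). m = 2×4×2 + 0×7×3 ≡ 16 (mod 28)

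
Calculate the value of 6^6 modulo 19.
By repeated squaring (mod 19): 6^{1}≡6, 6^{2}≡17, 6^{4}≡4. Then 6^{6} = 6^{4+2} ≡ 4 × 17 ≡ 11 (mod 19)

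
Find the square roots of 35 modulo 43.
The square roots of 35 mod 43 are 11 and 32. Verify: 11² = 121 ≡ 35 (mod 43)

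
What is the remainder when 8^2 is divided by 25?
8^{2} = 64 ≡ 14 mod 25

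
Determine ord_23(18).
Powers of 18 mod 23: 18^1≡18, 18^2≡2, 18^3≡13, 18^4≡4, 18^5≡3, 18^6≡8, 18^7≡6, 18^8≡16, 18^9≡12, 18^10≡9, 18^11≡1. ord_23(18) = 11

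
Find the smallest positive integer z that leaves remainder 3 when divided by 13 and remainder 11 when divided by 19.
M = 13 × 19 = 247. M₁ = 19, y₁ ≡ 11 mod 13. M₂ = 13, y₂ ≡ 3 mod 19. z = 3×19×11 + 11×13×3 ≡ 68 mod 247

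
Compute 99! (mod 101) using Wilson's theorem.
(100)! = (99)! × (100) ≡ -1 (mod 101). So (99)! ≡ -1 × (100)^(-1) ≡ (-1)×(-1) = 1 (mod 101)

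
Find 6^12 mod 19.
By repeated squaring mod 19: 6^{1}≡6, 6^{2}≡17, 6^{4}≡4, 6^{8}≡16. Then 6^{12} = 6^{8+4} ≡ 16 × 4 ≡ 7 mod 19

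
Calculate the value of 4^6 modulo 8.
By repeated squaring mod 8: 4^{1}≡4, 4^{2}≡0, 4^{4}≡0. Then 4^{6} = 4^{4+2} ≡ 0 × 0 ≡ 0 mod 8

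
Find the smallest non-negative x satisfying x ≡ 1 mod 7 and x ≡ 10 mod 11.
M = 7 × 11 = 77. M₁ = 11, y₁ ≡ 2 mod 7. M₂ = 7, y₂ ≡ 8 mod 11. x = 1×11×2 + 10×7×8 ≡ 43 mod 77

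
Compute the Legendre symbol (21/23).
(21/23) = 21^{11} mod 23 = -1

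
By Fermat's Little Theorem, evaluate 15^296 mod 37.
By Fermat: 15^{36} ≡ 1 (mod 37). 296 ≡ 8 (mod 36). So 15^{296} ≡ 15^{8} ≡ 7 (mod 37)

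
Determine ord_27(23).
Powers of 23 mod 27: 23^1≡23, 23^2≡16, 23^3≡17, 23^4≡13, 23^5≡2, 23^6≡19, 23^7≡5, 23^8≡7, 23^9≡26, 23^10≡4, 23^11≡11, 23^12≡10, 23^13≡14, 23^14≡25, 23^15≡8, 23^16≡22, 23^17≡20, 23^18≡1. ord_27(23) = 18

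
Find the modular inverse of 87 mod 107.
Since 107 is prime, by Fermat 87^(-1) ≡ 87^{105} ≡ 16 mod 107. Verify: 87 × 16 = 1392 ≡ 1 mod 107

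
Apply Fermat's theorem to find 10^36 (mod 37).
By Fermat's Little Theorem, 10^{36} ≡ 1 (mod 37) since 37 is prime and gcd(10, 37) = 1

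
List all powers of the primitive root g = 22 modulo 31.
22^1, 22^2, ..., 22^{30} mod 31: [22, 19, 15, 20, 6, 8, 21, 28, 27, 5, 17, 2, 13, 7, 30, 9, 12, 16, 11, 25, 23, 10, 3, 4, 26, 14, 29, 18, 24, 1]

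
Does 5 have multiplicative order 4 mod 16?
Powers of 5 mod 16: 5^1≡5, 5^2≡9, 5^3≡13, 5^4≡1. First k with 5^k≡1 is k=4. Yes, ord_16(5) = 4.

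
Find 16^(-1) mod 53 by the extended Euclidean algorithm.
Extended GCD: 16(10) + 53(-3) = 1. So 16^(-1) ≡ 10 mod 53. Verify: 16 × 10 = 160 ≡ 1 mod 53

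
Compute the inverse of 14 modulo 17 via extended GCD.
Extended GCD: 14(-6) + 17(5) = 1. So 14^(-1) ≡ -6 ≡ 11 mod 17. Verify: 14 × 11 = 154 ≡ 1 mod 17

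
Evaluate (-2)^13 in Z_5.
Using Fermat: (-2)^{4} ≡ 1 mod 5. 13 ≡ 1 mod 4. So (-2)^{13} ≡ (-2)^{1} ≡ 3 mod 5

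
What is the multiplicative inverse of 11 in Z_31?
Since 31 is prime, by Fermat 11^(-1) ≡ 11^{29} ≡ 17 mod 31. Verify: 11 × 17 = 187 ≡ 1 mod 31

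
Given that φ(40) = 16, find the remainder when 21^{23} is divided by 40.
By Euler: 21^{16} ≡ 1 (mod 40) since gcd(21, 40) = 1. 23 = 1×16 + 7. So 21^{23} ≡ 21^{7} ≡ 21 (mod 40)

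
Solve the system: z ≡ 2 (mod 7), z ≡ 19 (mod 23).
M = 7 × 23 = 161. M₁ = 23, y₁ ≡ 4 (mod 7). M₂ = 7, y₂ ≡ 10 (mod 23). z = 2×23×4 + 19×7×10 ≡ 65 (mod 161)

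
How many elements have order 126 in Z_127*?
A prime p has φ(p-1) primitive roots; here φ(126) = 36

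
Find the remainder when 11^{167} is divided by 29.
By Fermat: 11^{28} ≡ 1 (mod 29). 167 = 5×28 + 27. So 11^{167} ≡ 11^{27} ≡ 8 (mod 29)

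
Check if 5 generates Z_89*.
5^{44} ≡ 1 mod 89 and 44 < 88, so ord_89(5) = 44 ≠ 88 and 5 is not a primitive root.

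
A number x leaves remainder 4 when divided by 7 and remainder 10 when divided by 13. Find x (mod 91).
M = 7 × 13 = 91. M₁ = 13, y₁ ≡ 6 (mod 7). M₂ = 7, y₂ ≡ 2 (mod 13). x = 4×13×6 + 10×7×2 ≡ 88 (mod 91)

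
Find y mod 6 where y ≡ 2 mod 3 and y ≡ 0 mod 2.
M = 3 × 2 = 6. M₁ = 2, y₁ ≡ 2 mod 3. M₂ = 3, y₂ ≡ 1 mod 2. y = 2×2×2 + 0×3×1 ≡ 2 mod 6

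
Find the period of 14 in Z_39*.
Powers of 14 mod 39: 14^1≡14, 14^2≡1. Order = 2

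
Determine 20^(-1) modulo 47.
Since 47 is prime, by Fermat 20^(-1) ≡ 20^{45} ≡ 40 (mod 47). Verify: 20 × 40 = 800 ≡ 1 (mod 47)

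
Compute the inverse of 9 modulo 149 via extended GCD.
Extended GCD: 9(-33) + 149(2) = 1. So 9^(-1) ≡ -33 ≡ 116 (mod 149). Verify: 9 × 116 = 1044 ≡ 1 (mod 149)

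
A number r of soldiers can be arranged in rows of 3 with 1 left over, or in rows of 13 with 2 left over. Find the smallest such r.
M = 3 × 13 = 39. M₁ = 13, y₁ ≡ 1 mod 3. M₂ = 3, y₂ ≡ 9 mod 13. r = 1×13×1 + 2×3×9 ≡ 28 mod 39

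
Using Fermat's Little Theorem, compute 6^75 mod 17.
By Fermat: 6^{16} ≡ 1 mod 17. 75 = 4×16 + 11. So 6^{75} ≡ 6^{11} ≡ 5 mod 17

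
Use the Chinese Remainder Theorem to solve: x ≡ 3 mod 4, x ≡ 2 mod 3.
M = 4 × 3 = 12. M₁ = 3, y₁ ≡ 3 mod 4. M₂ = 4, y₂ ≡ 1 mod 3. x = 3×3×3 + 2×4×1 ≡ 11 mod 12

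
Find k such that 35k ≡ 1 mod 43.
Since 43 is prime, by Fermat 35^(-1) ≡ 35^{41} ≡ 16 mod 43. Verify: 35 × 16 = 560 ≡ 1 mod 43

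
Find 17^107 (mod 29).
Using Fermat: 17^{28} ≡ 1 (mod 29). 107 ≡ 23 (mod 28). So 17^{107} ≡ 17^{23} ≡ 12 (mod 29)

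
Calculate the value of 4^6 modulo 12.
By repeated squaring (mod 12): 4^{1}≡4, 4^{2}≡4, 4^{4}≡4. Then 4^{6} = 4^{4+2} ≡ 4 × 4 ≡ 4 (mod 12)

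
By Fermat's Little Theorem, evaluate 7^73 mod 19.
By Fermat: 7^{18} ≡ 1 mod 19. 73 = 4×18 + 1. So 7^{73} ≡ 7^{1} ≡ 7 mod 19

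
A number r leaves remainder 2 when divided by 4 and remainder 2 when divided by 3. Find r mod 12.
M = 4 × 3 = 12. M₁ = 3, y₁ ≡ 3 mod 4. M₂ = 4, y₂ ≡ 1 mod 3. r = 2×3×3 + 2×4×1 ≡ 2 mod 12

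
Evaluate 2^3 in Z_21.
2^{3} = 8 ≡ 8 (mod 21)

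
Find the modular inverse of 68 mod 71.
Since 71 is prime, by Fermat 68^(-1) ≡ 68^{69} ≡ 47 (mod 71). Verify: 68 × 47 = 3196 ≡ 1 (mod 71)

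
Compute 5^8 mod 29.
By repeated squaring mod 29: 5^{1}≡5, 5^{2}≡25, 5^{4}≡16, 5^{8}≡24. So 5^{8} ≡ 24 mod 29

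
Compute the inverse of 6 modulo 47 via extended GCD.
Extended GCD: 6(8) + 47(-1) = 1. So 6^(-1) ≡ 8 (mod 47). Verify: 6 × 8 = 48 ≡ 1 (mod 47)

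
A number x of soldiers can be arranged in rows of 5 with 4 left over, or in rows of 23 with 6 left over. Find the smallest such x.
M = 5 × 23 = 115. M₁ = 23, y₁ ≡ 2 (mod 5). M₂ = 5, y₂ ≡ 14 (mod 23). x = 4×23×2 + 6×5×14 ≡ 29 (mod 115)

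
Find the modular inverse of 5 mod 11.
Since 11 is prime, by Fermat 5^(-1) ≡ 5^{9} ≡ 9 (mod 11). Verify: 5 × 9 = 45 ≡ 1 (mod 11)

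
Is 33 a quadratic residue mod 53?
By Euler's criterion: 33^{26} ≡ 52 (mod 53). Since this equals -1 (≡ 52), 33 is not a QR.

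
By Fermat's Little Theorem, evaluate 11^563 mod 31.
By Fermat: 11^{30} ≡ 1 (mod 31). 563 ≡ 23 (mod 30). So 11^{563} ≡ 11^{23} ≡ 12 (mod 31)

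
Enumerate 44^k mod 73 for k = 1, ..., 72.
44^1, 44^2, ..., 44^{72} mod 73: [44, 38, 66, 57, 26, 49, 39, 37, 22, 19, 33, 65, 13, 61, 56, 55, 11, 46, 53, 69, 43, 67, 28, 64, 42, 23, 63, 71, 58, 70, 14, 32, 21, 48, 68, 72, 29, 35, 7, 16, 47, 24, 34, 36, 51, 54, 40, 8, 60, 12, 17, 18, 62, 27, 20, 4, 30, 6, 45, 9, 31, 50, 10, 2, 15, 3, 59, 41, 52, 25, 5, 1]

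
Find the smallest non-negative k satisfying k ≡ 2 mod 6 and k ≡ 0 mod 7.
M = 6 × 7 = 42. M₁ = 7, y₁ ≡ 1 mod 6. M₂ = 6, y₂ ≡ 6 mod 7. k = 2×7×1 + 0×6×6 ≡ 14 mod 42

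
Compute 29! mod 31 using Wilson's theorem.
(30)! = (29)! × (30) ≡ -1 mod 31. So (29)! ≡ -1 × (30)^(-1) ≡ (-1)×(-1) = 1 mod 31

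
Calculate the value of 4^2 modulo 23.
4^{2} = 16 ≡ 16 (mod 23)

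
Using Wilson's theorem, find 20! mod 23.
(22)! = (20)! × (21) × (22) ≡ -1 (mod 23). So (20)! ≡ -1 × [(22)(21)]^(-1) ≡ 11 (mod 23)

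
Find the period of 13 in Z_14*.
Powers of 13 mod 14: 13^1≡13, 13^2≡1. So the order of 13 is 2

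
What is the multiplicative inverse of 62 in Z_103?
Since 103 is prime, by Fermat 62^(-1) ≡ 62^{101} ≡ 5 (mod 103). Verify: 62 × 5 = 310 ≡ 1 (mod 103)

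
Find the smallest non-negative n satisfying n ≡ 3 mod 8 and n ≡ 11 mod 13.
M = 8 × 13 = 104. M₁ = 13, y₁ ≡ 5 mod 8. M₂ = 8, y₂ ≡ 5 mod 13. n = 3×13×5 + 11×8×5 ≡ 11 mod 104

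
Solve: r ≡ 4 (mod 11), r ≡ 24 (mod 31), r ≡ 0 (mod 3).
M = 11 × 31 × 3 = 1023. M₁ = 93, y₁ ≡ 9 (mod 11). M₂ = 33, y₂ ≡ 16 (mod 31). M₃ = 341, y₃ ≡ 2 (mod 3). r = 4×93×9 + 24×33×16 + 0×341×2 ≡ 675 (mod 1023)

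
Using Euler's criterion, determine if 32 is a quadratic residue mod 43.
By Euler's criterion: 32^{21} ≡ 42 (mod 43). Since this equals -1 (≡ 42), 32 is not a QR.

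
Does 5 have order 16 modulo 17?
ord_17(5) divides 16. For each prime q|16: 5^{8}≡16, none ≡ 1. So 5 has order 16 and is a primitive root mod 17.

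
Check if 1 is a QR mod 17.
By Euler's criterion: 1^{8} ≡ 1 (mod 17). Since this equals 1, 1 is a QR.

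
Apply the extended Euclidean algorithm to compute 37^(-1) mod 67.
Extended GCD: 37(29) + 67(-16) = 1. So 37^(-1) ≡ 29 mod 67. Verify: 37 × 29 = 1073 ≡ 1 mod 67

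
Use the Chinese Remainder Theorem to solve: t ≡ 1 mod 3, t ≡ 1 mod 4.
M = 3 × 4 = 12. M₁ = 4, y₁ ≡ 1 mod 3. M₂ = 3, y₂ ≡ 3 mod 4. t = 1×4×1 + 1×3×3 ≡ 1 mod 12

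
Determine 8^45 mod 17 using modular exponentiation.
Using Fermat: 8^{16} ≡ 1 mod 17. 45 ≡ 13 mod 16. So 8^{45} ≡ 8^{13} ≡ 9 mod 17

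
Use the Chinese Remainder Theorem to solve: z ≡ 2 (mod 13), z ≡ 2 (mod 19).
M = 13 × 19 = 247. M₁ = 19, y₁ ≡ 11 (mod 13). M₂ = 13, y₂ ≡ 3 (mod 19). z = 2×19×11 + 2×13×3 ≡ 2 (mod 247)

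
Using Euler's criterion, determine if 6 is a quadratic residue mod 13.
By Euler's criterion: 6^{6} ≡ 12 (mod 13). Since this equals -1 (≡ 12), 6 is not a QR.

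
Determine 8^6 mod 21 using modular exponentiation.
By repeated squaring mod 21: 8^{1}≡8, 8^{2}≡1, 8^{4}≡1. Then 8^{6} = 8^{4+2} ≡ 1 × 1 ≡ 1 mod 21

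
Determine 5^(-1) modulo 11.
Since 11 is prime, by Fermat 5^(-1) ≡ 5^{9} ≡ 9 mod 11. Verify: 5 × 9 = 45 ≡ 1 mod 11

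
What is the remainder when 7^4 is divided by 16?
7^{4} = 2401 ≡ 1 mod 16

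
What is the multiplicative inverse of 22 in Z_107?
Since 107 is prime, by Fermat 22^(-1) ≡ 22^{105} ≡ 73 (mod 107). Verify: 22 × 73 = 1606 ≡ 1 (mod 107)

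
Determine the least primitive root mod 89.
g = 3. For each prime q|88: 3^{44}≡88, 3^{8}≡64, none ≡ 1, so ord_89(3) = 88 and 3 is a primitive root.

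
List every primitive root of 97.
There are φ(96) = 32 primitive roots mod 97: {5, 7, 10, 13, 14, 15, 17, 21, 23, 26, 29, 37, 38, 39, 40, 41, 56, 57, 58, 59, 60, 68, 71, 74, 76, 80, 82, 83, 84, 87, 90, 92}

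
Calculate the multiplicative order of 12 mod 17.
Powers of 12 mod 17: 12^1≡12, 12^2≡8, 12^3≡11, 12^4≡13, 12^5≡3, 12^6≡2, 12^7≡7, 12^8≡16, 12^9≡5, 12^10≡9, 12^11≡6, 12^12≡4, 12^13≡14, 12^14≡15, 12^15≡10, 12^16≡1. Order = 16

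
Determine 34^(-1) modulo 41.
Since 41 is prime, by Fermat 34^(-1) ≡ 34^{39} ≡ 35 (mod 41). Verify: 34 × 35 = 1190 ≡ 1 (mod 41)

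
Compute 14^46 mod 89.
By repeated squaring (mod 89): 14^{1}≡14, 14^{2}≡18, 14^{4}≡57, 14^{8}≡45, 14^{16}≡67, 14^{32}≡39. Then 14^{46} = 14^{32+8+4+2} ≡ 39 × 45 × 57 × 18 ≡ 71 (mod 89)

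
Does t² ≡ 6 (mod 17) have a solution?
By Euler's criterion: 6^{8} ≡ 16 (mod 17). Since this equals -1 (≡ 16), 6 is not a QR.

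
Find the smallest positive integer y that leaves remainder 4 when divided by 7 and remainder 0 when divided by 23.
M = 7 × 23 = 161. M₁ = 23, y₁ ≡ 4 mod 7. M₂ = 7, y₂ ≡ 10 mod 23. y = 4×23×4 + 0×7×10 ≡ 46 mod 161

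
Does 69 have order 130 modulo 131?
69^{26} ≡ 1 mod 131 and 26 < 130, so ord_131(69) = 26 ≠ 130 and 69 is not a primitive root.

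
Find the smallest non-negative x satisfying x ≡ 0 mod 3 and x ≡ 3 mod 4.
M = 3 × 4 = 12. M₁ = 4, y₁ ≡ 1 mod 3. M₂ = 3, y₂ ≡ 3 mod 4. x = 0×4×1 + 3×3×3 ≡ 3 mod 12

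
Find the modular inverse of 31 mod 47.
Since 47 is prime, by Fermat 31^(-1) ≡ 31^{45} ≡ 44 (mod 47). Verify: 31 × 44 = 1364 ≡ 1 (mod 47)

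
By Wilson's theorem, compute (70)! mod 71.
By Wilson's theorem, (70)! ≡ -1 ≡ 70 mod 71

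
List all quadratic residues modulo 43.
QRs mod 43: {1, 4, 6, 9, 10, 11, 13, 14, 15, 16, 17, 21, 23, 24, 25, 31, 35, 36, 38, 40, 41}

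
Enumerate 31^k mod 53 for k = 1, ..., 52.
31^1, 31^2, ..., 31^{52} mod 53: [31, 7, 5, 49, 35, 25, 33, 16, 19, 6, 27, 42, 30, 29, 51, 44, 39, 43, 8, 36, 3, 40, 21, 15, 41, 52, 22, 46, 48, 4, 18, 28, 20, 37, 34, 47, 26, 11, 23, 24, 2, 9, 14, 10, 45, 17, 50, 13, 32, 38, 12, 1]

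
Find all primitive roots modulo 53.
There are φ(52) = 24 primitive roots mod 53: {2, 3, 5, 8, 12, 14, 18, 19, 20, 21, 22, 26, 27, 31, 32, 33, 34, 35, 39, 41, 45, 48, 50, 51}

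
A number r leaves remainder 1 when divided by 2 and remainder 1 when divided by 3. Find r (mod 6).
M = 2 × 3 = 6. M₁ = 3, y₁ ≡ 1 (mod 2). M₂ = 2, y₂ ≡ 2 (mod 3). r = 1×3×1 + 1×2×2 ≡ 1 (mod 6)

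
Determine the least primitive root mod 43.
g = 3. For each prime q|42: 3^{21}≡42, 3^{14}≡36, 3^{6}≡41, none ≡ 1, so ord_43(3) = 42 and 3 is a primitive root.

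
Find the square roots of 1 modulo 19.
The square roots of 1 mod 19 are 1 and 18. Verify: 1² = 1 ≡ 1 (mod 19)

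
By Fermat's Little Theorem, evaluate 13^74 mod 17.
By Fermat: 13^{16} ≡ 1 (mod 17). 74 = 4×16 + 10. So 13^{74} ≡ 13^{10} ≡ 16 (mod 17)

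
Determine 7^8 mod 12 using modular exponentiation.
By repeated squaring (mod 12): 7^{1}≡7, 7^{2}≡1, 7^{4}≡1, 7^{8}≡1. So 7^{8} ≡ 1 (mod 12)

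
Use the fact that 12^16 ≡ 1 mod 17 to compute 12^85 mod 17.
By Fermat: 12^{16} ≡ 1 mod 17. 85 = 5×16 + 5. So 12^{85} ≡ 12^{5} ≡ 3 mod 17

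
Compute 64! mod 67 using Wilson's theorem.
(66)! = (64)! × (65) × (66) ≡ -1 mod 67. So (64)! ≡ -1 × [(66)(65)]^(-1) ≡ 33 mod 67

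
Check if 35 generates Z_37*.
ord_37(35) divides 36. For each prime q|36: 35^{18}≡36, 35^{12}≡26, none ≡ 1. So 35 has order 36 and is a primitive root mod 37.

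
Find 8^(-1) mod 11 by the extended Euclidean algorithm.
Extended GCD: 8(-4) + 11(3) = 1. So 8^(-1) ≡ -4 ≡ 7 mod 11. Verify: 8 × 7 = 56 ≡ 1 mod 11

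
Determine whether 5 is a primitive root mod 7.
ord_7(5) divides 6. For each prime q|6: 5^{3}≡6, 5^{2}≡4, none ≡ 1. So 5 has order 6 and is a primitive root mod 7.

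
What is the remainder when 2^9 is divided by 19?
By repeated squaring mod 19: 2^{1}≡2, 2^{2}≡4, 2^{4}≡16, 2^{8}≡9. Then 2^{9} = 2^{8+1} ≡ 9 × 2 ≡ 18 mod 19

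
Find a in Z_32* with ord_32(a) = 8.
3 has order 8 mod 32 since 3^{8} ≡ 1 (mod 32) and no smaller power works.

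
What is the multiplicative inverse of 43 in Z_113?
Since 113 is prime, by Fermat 43^(-1) ≡ 43^{111} ≡ 92 (mod 113). Verify: 43 × 92 = 3956 ≡ 1 (mod 113)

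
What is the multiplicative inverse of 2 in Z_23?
Since 23 is prime, by Fermat 2^(-1) ≡ 2^{21} ≡ 12 mod 23. Verify: 2 × 12 = 24 ≡ 1 mod 23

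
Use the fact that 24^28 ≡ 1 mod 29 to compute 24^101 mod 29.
By Fermat: 24^{28} ≡ 1 mod 29. 101 = 3×28 + 17. So 24^{101} ≡ 24^{17} ≡ 20 mod 29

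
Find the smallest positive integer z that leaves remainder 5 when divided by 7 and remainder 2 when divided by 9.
M = 7 × 9 = 63. M₁ = 9, y₁ ≡ 4 (mod 7). M₂ = 7, y₂ ≡ 4 (mod 9). z = 5×9×4 + 2×7×4 ≡ 47 (mod 63)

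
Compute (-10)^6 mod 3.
Using Fermat: (-10)^{2} ≡ 1 (mod 3). 6 ≡ 0 (mod 2). So (-10)^{6} ≡ (-10)^{0} ≡ 1 (mod 3)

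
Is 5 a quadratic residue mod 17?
By Euler's criterion: 5^{8} ≡ 16 (mod 17). Since this equals -1 (≡ 16), 5 is not a QR.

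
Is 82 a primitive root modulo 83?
82^{2} ≡ 1 mod 83 and 2 < 82, so ord_83(82) = 2 ≠ 82 and 82 is not a primitive root.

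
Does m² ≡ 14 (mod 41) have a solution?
By Euler's criterion: 14^{20} ≡ 40 (mod 41). Since this equals -1 (≡ 40), 14 is not a QR.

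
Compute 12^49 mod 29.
Using Fermat: 12^{28} ≡ 1 (mod 29). 49 ≡ 21 (mod 28). So 12^{49} ≡ 12^{21} ≡ 12 (mod 29)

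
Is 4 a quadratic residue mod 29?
By Euler's criterion: 4^{14} ≡ 1 mod 29. Since this equals 1, 4 is a QR.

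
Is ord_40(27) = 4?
Powers of 27 mod 40: 27^1≡27, 27^2≡9, 27^3≡3, 27^4≡1. First k with 27^k≡1 is k=4. Yes, ord_40(27) = 4.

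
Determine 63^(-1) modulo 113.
Since 113 is prime, by Fermat 63^(-1) ≡ 63^{111} ≡ 61 (mod 113). Verify: 63 × 61 = 3843 ≡ 1 (mod 113)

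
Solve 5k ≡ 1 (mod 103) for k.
Since 103 is prime, by Fermat 5^(-1) ≡ 5^{101} ≡ 62 (mod 103). Verify: 5 × 62 = 310 ≡ 1 (mod 103)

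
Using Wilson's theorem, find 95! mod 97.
(96)! = (95)! × (96) ≡ -1 (mod 97). So (95)! ≡ -1 × (96)^(-1) ≡ (-1)×(-1) = 1 (mod 97)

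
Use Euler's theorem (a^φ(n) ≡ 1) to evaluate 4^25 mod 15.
By Euler: 4^{8} ≡ 1 (mod 15) since gcd(4, 15) = 1. 25 = 3×8 + 1. So 4^{25} ≡ 4^{1} ≡ 4 (mod 15)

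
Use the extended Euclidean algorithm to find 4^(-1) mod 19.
Extended GCD: 4(5) + 19(-1) = 1. So 4^(-1) ≡ 5 mod 19. Verify: 4 × 5 = 20 ≡ 1 mod 19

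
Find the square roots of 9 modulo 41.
The square roots of 9 mod 41 are 38 and 3. Verify: 38² = 1444 ≡ 9 (mod 41)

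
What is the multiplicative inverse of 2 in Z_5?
Since 5 is prime, by Fermat 2^(-1) ≡ 2^{3} ≡ 3 (mod 5). Verify: 2 × 3 = 6 ≡ 1 (mod 5)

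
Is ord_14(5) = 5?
Powers of 5 mod 14: 5^1≡5, 5^2≡11, 5^3≡13, 5^4≡9, 5^5≡3, 5^6≡1. 5^5≡3≢1, so ord ≠ 5. No, the actual order is 6.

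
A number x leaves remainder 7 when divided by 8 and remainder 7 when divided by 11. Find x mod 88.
M = 8 × 11 = 88. M₁ = 11, y₁ ≡ 3 mod 8. M₂ = 8, y₂ ≡ 7 mod 11. x = 7×11×3 + 7×8×7 ≡ 7 mod 88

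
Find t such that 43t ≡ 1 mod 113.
Since 113 is prime, by Fermat 43^(-1) ≡ 43^{111} ≡ 92 mod 113. Verify: 43 × 92 = 3956 ≡ 1 mod 113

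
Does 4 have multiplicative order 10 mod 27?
Powers of 4 mod 27: 4^1≡4, 4^2≡16, 4^3≡10, 4^4≡13, 4^5≡25, 4^6≡19, 4^7≡22, 4^8≡7, 4^9≡1. Already 4^9≡1, so the order is 9 < 10. No, the actual order is 9.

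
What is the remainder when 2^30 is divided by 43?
By repeated squaring (mod 43): 2^{1}≡2, 2^{2}≡4, 2^{4}≡16, 2^{8}≡41, 2^{16}≡4. Then 2^{30} = 2^{16+8+4+2} ≡ 4 × 41 × 16 × 4 ≡ 4 (mod 43)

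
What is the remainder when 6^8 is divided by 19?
By repeated squaring mod 19: 6^{1}≡6, 6^{2}≡17, 6^{4}≡4, 6^{8}≡16. So 6^{8} ≡ 16 mod 19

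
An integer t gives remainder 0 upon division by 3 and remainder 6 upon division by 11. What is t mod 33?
M = 3 × 11 = 33. M₁ = 11, y₁ ≡ 2 mod 3. M₂ = 3, y₂ ≡ 4 mod 11. t = 0×11×2 + 6×3×4 ≡ 6 mod 33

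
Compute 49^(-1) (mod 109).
Since 109 is prime, by Fermat 49^(-1) ≡ 49^{107} ≡ 89 (mod 109). Verify: 49 × 89 = 4361 ≡ 1 (mod 109)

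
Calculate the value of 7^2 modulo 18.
7^{2} = 49 ≡ 13 (mod 18)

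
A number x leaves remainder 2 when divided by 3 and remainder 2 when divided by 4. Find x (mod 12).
M = 3 × 4 = 12. M₁ = 4, y₁ ≡ 1 (mod 3). M₂ = 3, y₂ ≡ 3 (mod 4). x = 2×4×1 + 2×3×3 ≡ 2 (mod 12)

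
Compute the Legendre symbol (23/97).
(23/97) = 23^{48} mod 97 = -1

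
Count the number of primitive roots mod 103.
A prime p has φ(p-1) primitive roots; here φ(102) = 32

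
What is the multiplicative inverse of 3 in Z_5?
Since 5 is prime, by Fermat 3^(-1) ≡ 3^{3} ≡ 2 mod 5. Verify: 3 × 2 = 6 ≡ 1 mod 5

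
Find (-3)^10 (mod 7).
Using Fermat: (-3)^{6} ≡ 1 (mod 7). 10 ≡ 4 (mod 6). So (-3)^{10} ≡ (-3)^{4} ≡ 4 (mod 7)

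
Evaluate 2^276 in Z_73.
Using Fermat: 2^{72} ≡ 1 (mod 73). 276 ≡ 60 (mod 72). So 2^{276} ≡ 2^{60} ≡ 64 (mod 73)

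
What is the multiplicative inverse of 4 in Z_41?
Since 41 is prime, by Fermat 4^(-1) ≡ 4^{39} ≡ 31 mod 41. Verify: 4 × 31 = 124 ≡ 1 mod 41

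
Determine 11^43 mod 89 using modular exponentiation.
By repeated squaring (mod 89): 11^{1}≡11, 11^{2}≡32, 11^{4}≡45, 11^{8}≡67, 11^{16}≡39, 11^{32}≡8. Then 11^{43} = 11^{32+8+2+1} ≡ 8 × 67 × 32 × 11 ≡ 81 (mod 89)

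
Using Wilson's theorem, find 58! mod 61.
(60)! = (58)! × (59) × (60) ≡ -1 (mod 61). So (58)! ≡ -1 × [(60)(59)]^(-1) ≡ 30 (mod 61)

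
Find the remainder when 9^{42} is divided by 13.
By Fermat: 9^{12} ≡ 1 (mod 13). 42 = 3×12 + 6. So 9^{42} ≡ 9^{6} ≡ 1 (mod 13)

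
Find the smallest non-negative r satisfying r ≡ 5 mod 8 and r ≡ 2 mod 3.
M = 8 × 3 = 24. M₁ = 3, y₁ ≡ 3 mod 8. M₂ = 8, y₂ ≡ 2 mod 3. r = 5×3×3 + 2×8×2 ≡ 5 mod 24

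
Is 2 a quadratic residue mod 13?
By Euler's criterion: 2^{6} ≡ 12 (mod 13). Since this equals -1 (≡ 12), 2 is not a QR.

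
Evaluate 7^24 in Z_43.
By repeated squaring (mod 43): 7^{1}≡7, 7^{2}≡6, 7^{4}≡36, 7^{8}≡6, 7^{16}≡36. Then 7^{24} = 7^{16+8} ≡ 36 × 6 ≡ 1 (mod 43)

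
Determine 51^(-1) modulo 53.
Since 53 is prime, by Fermat 51^(-1) ≡ 51^{51} ≡ 26 (mod 53). Verify: 51 × 26 = 1326 ≡ 1 (mod 53)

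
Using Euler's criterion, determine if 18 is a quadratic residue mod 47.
By Euler's criterion: 18^{23} ≡ 1 mod 47. Since this equals 1, 18 is a QR.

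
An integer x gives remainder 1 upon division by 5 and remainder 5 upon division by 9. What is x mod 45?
M = 5 × 9 = 45. M₁ = 9, y₁ ≡ 4 mod 5. M₂ = 5, y₂ ≡ 2 mod 9. x = 1×9×4 + 5×5×2 ≡ 41 mod 45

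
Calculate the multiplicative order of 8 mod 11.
Powers of 8 mod 11: 8^1≡8, 8^2≡9, 8^3≡6, 8^4≡4, 8^5≡10, 8^6≡3, 8^7≡2, 8^8≡5, 8^9≡7, 8^10≡1. So the order of 8 is 10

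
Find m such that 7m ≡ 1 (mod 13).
Since 13 is prime, by Fermat 7^(-1) ≡ 7^{11} ≡ 2 (mod 13). Verify: 7 × 2 = 14 ≡ 1 (mod 13)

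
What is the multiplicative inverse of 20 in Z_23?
Since 23 is prime, by Fermat 20^(-1) ≡ 20^{21} ≡ 15 mod 23. Verify: 20 × 15 = 300 ≡ 1 mod 23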